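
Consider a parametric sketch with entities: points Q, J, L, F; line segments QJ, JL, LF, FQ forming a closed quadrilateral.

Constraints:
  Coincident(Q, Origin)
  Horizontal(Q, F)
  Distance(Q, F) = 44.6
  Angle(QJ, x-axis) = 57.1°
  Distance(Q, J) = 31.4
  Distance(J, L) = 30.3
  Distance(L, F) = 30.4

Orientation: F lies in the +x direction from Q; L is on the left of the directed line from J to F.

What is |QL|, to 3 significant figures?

56.0

Q is at the origin; Q and F share the same y with |QF| = 44.6 and F in +x, so F = (44.6, 0). QJ runs at 57.1° with |QJ| = 31.4, so J = (17.1, 26.4). L is determined by |JL| = 30.3 and |LF| = 30.4 together: it lies at the intersection of circle(J, 30.3) and circle(F, 30.4). With |JF| = 38.1, the foot of the radical line on JF is 19.0 from J and the perpendicular offset is √(30.3² − 19.0²) = 23.6. Taking the left-of-JF solution: L = (47.1, 30.3).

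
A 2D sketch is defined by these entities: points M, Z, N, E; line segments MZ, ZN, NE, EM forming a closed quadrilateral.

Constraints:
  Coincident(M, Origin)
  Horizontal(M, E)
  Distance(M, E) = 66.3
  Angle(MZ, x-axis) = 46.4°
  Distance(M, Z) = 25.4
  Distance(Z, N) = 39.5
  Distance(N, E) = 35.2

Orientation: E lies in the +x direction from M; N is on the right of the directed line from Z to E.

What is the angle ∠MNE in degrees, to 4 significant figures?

126.0°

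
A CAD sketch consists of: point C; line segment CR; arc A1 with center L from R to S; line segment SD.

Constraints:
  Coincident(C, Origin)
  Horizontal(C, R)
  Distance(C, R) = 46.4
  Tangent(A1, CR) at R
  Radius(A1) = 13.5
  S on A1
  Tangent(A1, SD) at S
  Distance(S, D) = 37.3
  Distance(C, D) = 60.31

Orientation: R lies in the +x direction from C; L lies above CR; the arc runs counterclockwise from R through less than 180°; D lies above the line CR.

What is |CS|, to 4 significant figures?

60.91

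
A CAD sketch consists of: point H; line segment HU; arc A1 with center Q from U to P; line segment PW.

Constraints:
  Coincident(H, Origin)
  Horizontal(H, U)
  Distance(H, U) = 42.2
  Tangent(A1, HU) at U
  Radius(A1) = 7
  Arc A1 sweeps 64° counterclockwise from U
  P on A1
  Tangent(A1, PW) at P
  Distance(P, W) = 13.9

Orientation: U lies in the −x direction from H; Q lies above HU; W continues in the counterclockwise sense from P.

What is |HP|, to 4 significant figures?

36.12

H is at the origin; H and U share the same y with |HU| = 42.2 and U on the −x side, so U = (-42.20, 0.000). Tangency of A1 to HU means the radius QU is perpendicular to HU, so Q = U + (0, 7) = (-42.20, 7.000). On A1, U sits at bearing -90° from Q; a 64° counterclockwise sweep puts P at bearing -26°, so P = Q + 7.0·(cos -26°, sin -26°) = (-35.91, 3.931). Then |HP| = |P − H| = 36.12.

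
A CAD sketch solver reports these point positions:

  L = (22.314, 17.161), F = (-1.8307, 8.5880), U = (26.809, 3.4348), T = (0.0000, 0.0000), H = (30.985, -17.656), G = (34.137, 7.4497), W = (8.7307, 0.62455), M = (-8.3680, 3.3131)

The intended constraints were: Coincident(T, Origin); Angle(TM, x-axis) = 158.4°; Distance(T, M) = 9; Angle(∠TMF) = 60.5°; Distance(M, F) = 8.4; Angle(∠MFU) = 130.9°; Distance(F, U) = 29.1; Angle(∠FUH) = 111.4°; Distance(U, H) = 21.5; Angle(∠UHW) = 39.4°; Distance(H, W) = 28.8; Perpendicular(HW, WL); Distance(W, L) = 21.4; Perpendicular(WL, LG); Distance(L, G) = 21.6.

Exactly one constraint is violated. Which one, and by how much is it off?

Distance(L, G) = 21.6 — off by 6.30.

T = (0.00, 0.00) ✓; TM at 158.4° ✓; |TM| = 9.000 ✓; ∠TMF = 60.50° ✓; |MF| = 8.400 ✓; ∠MFU = 130.9° ✓; |FU| = 29.10 ✓; ∠FUH = 111.4° ✓; |UH| = 21.50 ✓; ∠UHW = 39.40° ✓; |HW| = 28.80 ✓; ∠(HW, WL) = 90.00° ✓; |WL| = 21.40 ✓; ∠(WL, LG) = 90.00° ✓; |LG| = 15.30 ✗.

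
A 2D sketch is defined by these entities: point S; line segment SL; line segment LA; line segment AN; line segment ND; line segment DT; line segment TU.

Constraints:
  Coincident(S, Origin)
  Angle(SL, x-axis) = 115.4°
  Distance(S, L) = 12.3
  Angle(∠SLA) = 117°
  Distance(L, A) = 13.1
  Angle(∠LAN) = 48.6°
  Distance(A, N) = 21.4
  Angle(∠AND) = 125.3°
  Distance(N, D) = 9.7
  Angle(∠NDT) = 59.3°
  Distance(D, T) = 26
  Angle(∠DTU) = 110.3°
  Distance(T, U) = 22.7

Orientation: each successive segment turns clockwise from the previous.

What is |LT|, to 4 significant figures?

7.576

S is at the origin; SL runs at 115.4° with length 12.3, so L = (-5.276, 11.11). ∠SLA = 117.0° gives LA at 52.40° from the x-axis; with |LA| = 13.1, A = (2.717, 21.49). ∠LAN = 48.6° gives AN at -79.00° from the x-axis; with |AN| = 21.4, N = (6.800, 0.4832). ∠AND = 125.3° gives ND at -133.7° from the x-axis; with |ND| = 9.7, D = (0.09875, -6.530). ∠NDT = 59.3° gives DT at 105.6° from the x-axis; with |DT| = 26.0, T = (-6.893, 18.51). Then |LT| = |T − L| = 7.576.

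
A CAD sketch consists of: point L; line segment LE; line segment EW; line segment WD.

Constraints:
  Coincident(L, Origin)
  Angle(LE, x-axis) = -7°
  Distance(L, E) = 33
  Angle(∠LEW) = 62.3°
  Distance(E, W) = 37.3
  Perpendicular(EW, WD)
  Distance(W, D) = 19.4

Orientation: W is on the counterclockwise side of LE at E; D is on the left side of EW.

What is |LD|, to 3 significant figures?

24.1

∠LEW = 62.3°, so EW runs at -7.0° + (180° − 62.3°) = 111° from the x-axis; with |EW| = 37.3, W = E + 37.3·(cos 111°, sin 111°) = (19.6, 30.9). EW ⟂ WD; with |WD| = 19.4 on the left of EW, D = W + 19.4·(-0.935, -0.353) = (1.42, 24.0). Then |LD| = |D − L| = 24.1.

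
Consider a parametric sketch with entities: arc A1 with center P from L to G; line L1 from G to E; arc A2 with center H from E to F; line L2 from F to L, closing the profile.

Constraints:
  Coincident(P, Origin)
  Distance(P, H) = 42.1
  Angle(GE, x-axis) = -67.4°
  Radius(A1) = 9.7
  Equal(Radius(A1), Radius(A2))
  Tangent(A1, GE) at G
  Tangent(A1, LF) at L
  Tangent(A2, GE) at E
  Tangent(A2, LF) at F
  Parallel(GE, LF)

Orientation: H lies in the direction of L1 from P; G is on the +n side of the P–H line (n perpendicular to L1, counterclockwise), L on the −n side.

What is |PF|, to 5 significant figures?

43.203

The slot axis is L1's direction at -67.4°, so u = (cos -67.4°, sin -67.4°) = (0.38430, -0.92321) and n = (−sin -67.4°, cos -67.4°) = (0.92321, 0.38430). P is at the origin and H lies 42.1 along u from P, so H = 42.1·u = (16.179, -38.867). Tangency of A1 to both parallel lines with radius 9.7 puts G and L at P ± 9.7·n: G = (8.9551, 3.7277), L = (-8.9551, -3.7277). Equal radii place E and F the same way about H: E = H + 9.7·n = (25.134, -35.139), F = H − 9.7·n = (7.2237, -42.595). Then |PF| = |F − P| = 43.203.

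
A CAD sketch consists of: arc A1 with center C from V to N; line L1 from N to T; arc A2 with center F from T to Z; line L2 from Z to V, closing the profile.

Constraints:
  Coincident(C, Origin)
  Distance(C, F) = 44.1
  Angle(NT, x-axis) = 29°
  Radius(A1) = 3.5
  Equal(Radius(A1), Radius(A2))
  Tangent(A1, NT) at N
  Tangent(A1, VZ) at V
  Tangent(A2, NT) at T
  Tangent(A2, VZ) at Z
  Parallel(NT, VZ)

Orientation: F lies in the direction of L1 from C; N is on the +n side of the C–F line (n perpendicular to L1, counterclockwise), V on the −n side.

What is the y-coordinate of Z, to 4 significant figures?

18.32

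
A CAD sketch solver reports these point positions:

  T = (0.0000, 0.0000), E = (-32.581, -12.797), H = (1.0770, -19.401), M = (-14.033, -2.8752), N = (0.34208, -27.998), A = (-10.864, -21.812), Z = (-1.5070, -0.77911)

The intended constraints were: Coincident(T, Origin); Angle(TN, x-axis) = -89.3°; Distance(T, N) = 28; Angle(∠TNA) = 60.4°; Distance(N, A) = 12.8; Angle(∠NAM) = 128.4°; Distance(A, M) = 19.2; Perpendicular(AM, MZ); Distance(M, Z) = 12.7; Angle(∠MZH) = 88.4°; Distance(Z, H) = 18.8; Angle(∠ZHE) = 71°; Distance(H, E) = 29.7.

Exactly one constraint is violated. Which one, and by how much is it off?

Distance(H, E) = 29.7 — off by 4.60.

T = (0.00, 0.00) ✓; TN at -89.30° ✓; |TN| = 28.00 ✓; ∠TNA = 60.40° ✓; |NA| = 12.80 ✓; ∠NAM = 128.4° ✓; |AM| = 19.20 ✓; ∠(AM, MZ) = 90.00° ✓; |MZ| = 12.70 ✓; ∠MZH = 88.40° ✓; |ZH| = 18.80 ✓; ∠ZHE = 71.00° ✓; |HE| = 34.30 ✗.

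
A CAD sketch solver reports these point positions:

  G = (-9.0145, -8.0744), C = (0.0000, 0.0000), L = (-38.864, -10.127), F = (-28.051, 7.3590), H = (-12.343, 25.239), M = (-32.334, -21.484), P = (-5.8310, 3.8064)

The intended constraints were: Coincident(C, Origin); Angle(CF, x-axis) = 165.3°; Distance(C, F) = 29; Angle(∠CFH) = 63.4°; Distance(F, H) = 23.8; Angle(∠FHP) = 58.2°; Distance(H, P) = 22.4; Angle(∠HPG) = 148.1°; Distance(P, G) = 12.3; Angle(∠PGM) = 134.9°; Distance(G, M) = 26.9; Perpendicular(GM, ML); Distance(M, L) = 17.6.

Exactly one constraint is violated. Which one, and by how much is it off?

Distance(M, L) = 17.6 — off by 4.50.

C = (0.00, 0.00) ✓; CF at 165.3° ✓; |CF| = 29.00 ✓; ∠CFH = 63.40° ✓; |FH| = 23.80 ✓; ∠FHP = 58.20° ✓; |HP| = 22.40 ✓; ∠HPG = 148.1° ✓; |PG| = 12.30 ✓; ∠PGM = 134.9° ✓; |GM| = 26.90 ✓; ∠(GM, ML) = 90.00° ✓; |ML| = 13.10 ✗.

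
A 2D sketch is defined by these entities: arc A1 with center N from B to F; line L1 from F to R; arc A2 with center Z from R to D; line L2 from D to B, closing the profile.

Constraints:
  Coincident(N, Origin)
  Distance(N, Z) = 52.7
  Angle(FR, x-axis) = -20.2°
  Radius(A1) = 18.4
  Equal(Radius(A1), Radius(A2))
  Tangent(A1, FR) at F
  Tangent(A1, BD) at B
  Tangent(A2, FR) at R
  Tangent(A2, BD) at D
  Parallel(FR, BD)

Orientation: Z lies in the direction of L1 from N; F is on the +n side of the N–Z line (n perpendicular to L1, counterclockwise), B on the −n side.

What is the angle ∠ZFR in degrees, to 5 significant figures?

19.246°

Tangency of A1 to both parallel lines with radius 18.4 puts F and B at N ± 18.4·n: F = (6.3535, 17.268), B = (-6.3535, -17.268). Equal radii place R and D the same way about Z: R = Z + 18.4·n = (55.812, -0.92894), D = Z − 18.4·n = (43.105, -35.465). Then cos ∠ZFR = FZ·FR / (|FZ||FR|), giving 19.246°.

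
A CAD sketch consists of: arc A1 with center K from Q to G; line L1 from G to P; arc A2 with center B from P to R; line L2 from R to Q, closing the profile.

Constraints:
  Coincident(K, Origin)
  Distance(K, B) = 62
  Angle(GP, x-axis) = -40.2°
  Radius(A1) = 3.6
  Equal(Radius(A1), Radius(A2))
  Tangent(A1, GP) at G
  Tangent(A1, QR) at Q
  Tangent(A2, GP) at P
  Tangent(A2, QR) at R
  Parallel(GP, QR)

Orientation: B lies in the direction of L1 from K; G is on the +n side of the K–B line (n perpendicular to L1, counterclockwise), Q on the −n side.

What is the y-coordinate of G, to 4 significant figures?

2.750

The slot axis is L1's direction at -40.2°, so u = (cos -40.2°, sin -40.2°) = (0.7638, -0.6455) and n = (−sin -40.2°, cos -40.2°) = (0.6455, 0.7638). K is at the origin and B lies 62.0 along u from K, so B = 62.0·u = (47.36, -40.02). Tangency of A1 to both parallel lines with radius 3.6 puts G and Q at K ± 3.6·n: G = (2.324, 2.750), Q = (-2.324, -2.750). So G.y = 2.750.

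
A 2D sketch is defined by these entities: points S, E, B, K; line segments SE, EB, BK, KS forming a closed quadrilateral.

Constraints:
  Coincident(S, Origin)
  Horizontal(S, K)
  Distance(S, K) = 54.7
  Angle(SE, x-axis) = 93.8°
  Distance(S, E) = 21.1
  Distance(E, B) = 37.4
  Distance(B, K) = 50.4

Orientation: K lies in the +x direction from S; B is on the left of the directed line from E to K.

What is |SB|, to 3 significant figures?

51.9

S is at the origin; S and K share the same y with |SK| = 54.7 and K in +x, so K = (54.7, 0). SE runs at 93.8° with |SE| = 21.1, so E = (-1.40, 21.1). B is determined by |EB| = 37.4 and |BK| = 50.4 together: it lies at the intersection of circle(E, 37.4) and circle(K, 50.4). With |EK| = 59.9, the foot of the radical line on EK is 20.4 from E and the perpendicular offset is √(37.4² − 20.4²) = 31.3. Taking the left-of-EK solution: B = (28.7, 43.2).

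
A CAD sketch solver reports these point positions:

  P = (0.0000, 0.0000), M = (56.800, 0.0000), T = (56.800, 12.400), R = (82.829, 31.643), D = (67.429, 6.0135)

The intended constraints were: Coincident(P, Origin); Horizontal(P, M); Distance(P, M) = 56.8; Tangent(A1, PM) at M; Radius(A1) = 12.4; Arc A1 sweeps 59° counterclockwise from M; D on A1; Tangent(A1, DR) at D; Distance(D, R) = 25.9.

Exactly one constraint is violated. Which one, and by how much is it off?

Distance(D, R) = 25.9 — off by 4.00.

P = (0.00, 0.00) ✓; P.y = 0.00, M.y = 0.00 ✓; |PM| = 56.80 ✓; ∠(TM, MP) = 90.00° ✓; |TM| = 12.40 ✓; bearing(T→D) − bearing(T→M) = 59.00° ✓; |TD| = 12.40 ✓; ∠(TD, DR) = 90.00° ✓; |DR| = 29.90 ✗.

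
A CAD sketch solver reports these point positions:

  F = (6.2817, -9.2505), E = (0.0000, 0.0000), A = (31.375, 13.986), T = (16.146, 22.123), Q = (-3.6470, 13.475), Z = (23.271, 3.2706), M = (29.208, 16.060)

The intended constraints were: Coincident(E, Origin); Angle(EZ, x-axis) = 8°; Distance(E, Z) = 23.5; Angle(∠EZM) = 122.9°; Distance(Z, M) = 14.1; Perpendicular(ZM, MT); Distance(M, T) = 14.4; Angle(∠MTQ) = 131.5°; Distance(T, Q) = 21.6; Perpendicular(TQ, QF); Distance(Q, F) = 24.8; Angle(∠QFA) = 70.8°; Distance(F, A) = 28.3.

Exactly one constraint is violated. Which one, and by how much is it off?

Distance(F, A) = 28.3 — off by 5.90.

E = (0.00, 0.00) ✓; EZ at 8.000° ✓; |EZ| = 23.50 ✓; ∠EZM = 122.9° ✓; |ZM| = 14.10 ✓; ∠(ZM, MT) = 90.00° ✓; |MT| = 14.40 ✓; ∠MTQ = 131.5° ✓; |TQ| = 21.60 ✓; ∠(TQ, QF) = 90.00° ✓; |QF| = 24.80 ✓; ∠QFA = 70.80° ✓; |FA| = 34.20 ✗.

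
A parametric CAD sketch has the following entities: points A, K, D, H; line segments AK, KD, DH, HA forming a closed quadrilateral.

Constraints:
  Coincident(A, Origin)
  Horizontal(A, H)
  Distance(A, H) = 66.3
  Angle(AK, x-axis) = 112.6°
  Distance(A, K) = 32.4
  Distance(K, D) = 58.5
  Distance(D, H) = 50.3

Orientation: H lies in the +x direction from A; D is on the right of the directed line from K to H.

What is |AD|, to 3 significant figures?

27.3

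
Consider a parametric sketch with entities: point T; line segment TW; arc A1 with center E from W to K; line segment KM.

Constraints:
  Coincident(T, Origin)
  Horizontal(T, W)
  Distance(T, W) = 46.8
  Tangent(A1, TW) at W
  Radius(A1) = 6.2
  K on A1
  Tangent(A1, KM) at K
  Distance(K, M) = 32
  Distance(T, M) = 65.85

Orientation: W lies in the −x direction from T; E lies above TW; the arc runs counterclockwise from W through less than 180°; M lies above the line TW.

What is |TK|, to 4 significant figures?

42.00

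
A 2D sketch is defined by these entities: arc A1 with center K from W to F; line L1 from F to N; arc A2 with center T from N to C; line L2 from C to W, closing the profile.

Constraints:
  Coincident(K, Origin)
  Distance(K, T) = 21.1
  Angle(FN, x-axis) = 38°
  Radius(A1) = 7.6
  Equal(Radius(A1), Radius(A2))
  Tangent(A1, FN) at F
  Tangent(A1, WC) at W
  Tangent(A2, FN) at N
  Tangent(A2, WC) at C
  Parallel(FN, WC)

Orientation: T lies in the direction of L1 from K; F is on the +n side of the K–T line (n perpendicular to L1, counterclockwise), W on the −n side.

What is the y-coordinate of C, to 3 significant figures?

7.00

Tangency of A1 to both parallel lines with radius 7.6 puts F and W at K ± 7.6·n: F = (-4.68, 5.99), W = (4.68, -5.99). Equal radii place N and C the same way about T: N = T + 7.6·n = (11.9, 19.0), C = T − 7.6·n = (21.3, 7.00). So C.y = 7.00.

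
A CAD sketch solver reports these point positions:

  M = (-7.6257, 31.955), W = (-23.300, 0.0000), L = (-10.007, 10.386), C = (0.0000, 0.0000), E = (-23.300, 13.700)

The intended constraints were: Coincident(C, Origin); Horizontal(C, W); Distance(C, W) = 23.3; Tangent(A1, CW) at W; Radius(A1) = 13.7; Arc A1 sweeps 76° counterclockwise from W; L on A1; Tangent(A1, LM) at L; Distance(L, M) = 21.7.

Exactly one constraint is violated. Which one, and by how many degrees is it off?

Tangent(A1, LM) at L — off by 7.70°.

C = (0.00, 0.00) ✓; C.y = 0.00, W.y = 0.00 ✓; |CW| = 23.30 ✓; ∠(EW, WC) = 90.00° ✓; |EW| = 13.70 ✓; bearing(E→L) − bearing(E→W) = 76.00° ✓; |EL| = 13.70 ✓; ∠(EL, LM) = 82.30° ✗; |LM| = 21.70 ✓.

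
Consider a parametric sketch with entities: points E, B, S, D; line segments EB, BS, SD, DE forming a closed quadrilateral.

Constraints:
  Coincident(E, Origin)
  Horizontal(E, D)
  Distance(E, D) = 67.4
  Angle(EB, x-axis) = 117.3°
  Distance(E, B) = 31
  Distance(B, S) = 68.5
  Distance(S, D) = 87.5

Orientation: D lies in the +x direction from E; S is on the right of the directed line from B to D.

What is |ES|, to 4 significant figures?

42.03

E is at the origin; E and D share the same y with |ED| = 67.4 and D in +x, so D = (67.4, 0). EB runs at 117.3° with |EB| = 31.0, so B = (-14.22, 27.55). S is determined by |BS| = 68.5 and |SD| = 87.5 together: it lies at the intersection of circle(B, 68.5) and circle(D, 87.5). With |BD| = 86.14, the foot of the radical line on BD is 25.87 from B and the perpendicular offset is √(68.5² − 25.87²) = 63.43. Taking the right-of-BD solution: S = (-9.994, -40.82).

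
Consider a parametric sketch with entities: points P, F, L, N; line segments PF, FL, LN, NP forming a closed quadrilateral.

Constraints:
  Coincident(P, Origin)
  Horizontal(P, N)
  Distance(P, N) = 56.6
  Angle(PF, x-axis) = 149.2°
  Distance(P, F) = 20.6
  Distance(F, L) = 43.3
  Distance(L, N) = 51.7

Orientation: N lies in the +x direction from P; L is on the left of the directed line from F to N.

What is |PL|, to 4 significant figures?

39.19

P is at the origin; PN is horizontal with |PN| = 56.6 and N in +x, so N = (56.6, 0). PF runs at 149.2° with |PF| = 20.6, so F = (-17.69, 10.55). L is determined by |FL| = 43.3 and |LN| = 51.7 together: it lies at the intersection of circle(F, 43.3) and circle(N, 51.7). With |FN| = 75.04, the foot of the radical line on FN is 32.20 from F and the perpendicular offset is √(43.3² − 32.20²) = 28.95. Taking the left-of-FN solution: L = (18.26, 34.68).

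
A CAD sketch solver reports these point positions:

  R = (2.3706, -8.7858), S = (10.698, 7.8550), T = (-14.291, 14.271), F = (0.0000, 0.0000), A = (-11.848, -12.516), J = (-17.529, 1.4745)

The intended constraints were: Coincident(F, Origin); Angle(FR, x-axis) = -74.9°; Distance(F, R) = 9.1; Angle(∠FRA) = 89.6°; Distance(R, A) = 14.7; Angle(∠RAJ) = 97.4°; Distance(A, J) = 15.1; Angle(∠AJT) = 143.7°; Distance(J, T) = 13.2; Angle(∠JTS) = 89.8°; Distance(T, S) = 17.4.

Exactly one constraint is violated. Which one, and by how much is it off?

Distance(T, S) = 17.4 — off by 8.40.

F = (0.00, 0.00) ✓; FR at -74.90° ✓; |FR| = 9.100 ✓; ∠FRA = 89.60° ✓; |RA| = 14.70 ✓; ∠RAJ = 97.40° ✓; |AJ| = 15.10 ✓; ∠AJT = 143.7° ✓; |JT| = 13.20 ✓; ∠JTS = 89.80° ✓; |TS| = 25.80 ✗.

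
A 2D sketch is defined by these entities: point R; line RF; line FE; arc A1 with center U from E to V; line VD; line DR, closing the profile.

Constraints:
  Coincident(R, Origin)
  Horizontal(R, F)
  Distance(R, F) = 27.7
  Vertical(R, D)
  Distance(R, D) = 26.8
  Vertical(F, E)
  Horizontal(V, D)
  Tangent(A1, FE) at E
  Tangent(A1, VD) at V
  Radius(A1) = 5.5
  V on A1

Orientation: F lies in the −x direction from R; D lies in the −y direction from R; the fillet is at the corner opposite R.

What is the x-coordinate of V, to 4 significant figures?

-22.20

R is at the origin; R and F share the same y with |RF| = 27.7 and F on the −x side, so F = (-27.70, 0.000). RD is vertical with |RD| = 26.8 and D on the −y side, so D = (0.000, -26.80). The virtual corner opposite R is at (-27.70, -26.80). A1 meets FE tangentially, so UE is at right angles to FE and since A1 is tangent to VD there, UV ⟂ VD, with radius 5.5, so the center U sits 5.5 in from both sides at U = (-22.20, -21.30). That places the tangent points at E = (-27.70, -21.30) on FE and V = (-22.20, -26.80) on VD. So V.x = -22.20.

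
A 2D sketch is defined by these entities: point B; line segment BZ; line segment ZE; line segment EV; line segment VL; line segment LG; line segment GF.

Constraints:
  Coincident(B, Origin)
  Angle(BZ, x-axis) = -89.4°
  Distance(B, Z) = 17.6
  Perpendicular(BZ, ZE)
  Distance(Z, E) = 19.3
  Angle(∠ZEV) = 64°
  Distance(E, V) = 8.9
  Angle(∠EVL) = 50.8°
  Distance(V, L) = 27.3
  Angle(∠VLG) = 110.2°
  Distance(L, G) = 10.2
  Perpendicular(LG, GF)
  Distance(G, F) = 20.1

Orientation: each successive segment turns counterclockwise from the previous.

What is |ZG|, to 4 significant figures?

26.46

∠EVL = 50.8° gives VL at -114.2° from the x-axis; with |VL| = 27.3, L = (4.307, -34.34). ∠VLG = 110.2° gives LG at -44.40° from the x-axis; with |LG| = 10.2, G = (11.59, -41.48). Then |ZG| = |G − Z| = 26.46.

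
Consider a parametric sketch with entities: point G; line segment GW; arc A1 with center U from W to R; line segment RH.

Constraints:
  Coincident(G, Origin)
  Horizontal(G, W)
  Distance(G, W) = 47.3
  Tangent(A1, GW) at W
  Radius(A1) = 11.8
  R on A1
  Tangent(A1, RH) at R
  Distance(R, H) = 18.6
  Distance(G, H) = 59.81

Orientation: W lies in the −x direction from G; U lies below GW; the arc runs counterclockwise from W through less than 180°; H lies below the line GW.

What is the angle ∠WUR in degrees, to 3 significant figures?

117°

G is at the origin; G and W share the same y with |GW| = 47.3 and W on the −x side, so W = (-47.3, 0.00). A1 meets GW tangentially, so UW is at right angles to GW, so U = W + (0, -11.8) = (-47.3, -11.8). Since UR ⟂ RH (tangency), |UH| = √(11.8² + 18.6²) = 22.0 regardless of where R sits on A1. So H lies on both circle(G, 59.81) and circle(U, 22.0); the below-GW intersection is H = (-49.4, -33.7). R is the foot of the tangent from H: R = (-57.8, -17.1).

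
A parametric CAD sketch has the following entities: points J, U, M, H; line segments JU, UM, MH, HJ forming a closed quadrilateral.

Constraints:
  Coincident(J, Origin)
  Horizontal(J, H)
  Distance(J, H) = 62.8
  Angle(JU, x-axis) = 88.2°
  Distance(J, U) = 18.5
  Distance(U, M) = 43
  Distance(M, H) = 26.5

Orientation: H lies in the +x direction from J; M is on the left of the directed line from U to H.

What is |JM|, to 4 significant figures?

47.25

J is at the origin; J and H share the same y with |JH| = 62.8 and H in +x, so H = (62.8, 0). JU runs at 88.2° with |JU| = 18.5, so U = (0.5811, 18.49). M is determined by |UM| = 43.0 and |MH| = 26.5 together: it lies at the intersection of circle(U, 43.0) and circle(H, 26.5). With |UH| = 64.91, the foot of the radical line on UH is 41.29 from U and the perpendicular offset is √(43.0² − 41.29²) = 12.01. Taking the left-of-UH solution: M = (43.58, 18.24).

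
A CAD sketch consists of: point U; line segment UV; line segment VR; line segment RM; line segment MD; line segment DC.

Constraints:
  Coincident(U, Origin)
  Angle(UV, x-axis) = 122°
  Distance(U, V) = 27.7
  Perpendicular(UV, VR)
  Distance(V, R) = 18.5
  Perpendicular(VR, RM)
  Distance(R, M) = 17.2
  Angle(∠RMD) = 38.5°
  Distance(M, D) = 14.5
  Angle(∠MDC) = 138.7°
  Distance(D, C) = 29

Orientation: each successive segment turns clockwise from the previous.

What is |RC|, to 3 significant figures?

24.3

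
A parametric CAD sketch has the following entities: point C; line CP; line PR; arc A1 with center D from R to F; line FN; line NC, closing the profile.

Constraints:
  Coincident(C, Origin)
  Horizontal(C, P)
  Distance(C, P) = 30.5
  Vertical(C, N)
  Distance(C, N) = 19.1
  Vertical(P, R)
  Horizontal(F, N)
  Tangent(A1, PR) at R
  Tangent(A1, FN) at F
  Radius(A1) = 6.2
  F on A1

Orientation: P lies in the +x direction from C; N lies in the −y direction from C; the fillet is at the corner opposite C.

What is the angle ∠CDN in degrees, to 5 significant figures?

42.276°

C and N share the same x with |CN| = 19.1 and N on the −y side, so N = (0.0000, -19.100). The virtual corner opposite C is at (30.500, -19.100). Tangency of A1 to PR means the radius DR is perpendicular to PR and the tangent condition forces DF to be normal to FN, with radius 6.2, so the center D sits 6.2 in from both sides at D = (24.300, -12.900). Then cos ∠CDN = DC·DN / (|DC||DN|), giving 42.276°.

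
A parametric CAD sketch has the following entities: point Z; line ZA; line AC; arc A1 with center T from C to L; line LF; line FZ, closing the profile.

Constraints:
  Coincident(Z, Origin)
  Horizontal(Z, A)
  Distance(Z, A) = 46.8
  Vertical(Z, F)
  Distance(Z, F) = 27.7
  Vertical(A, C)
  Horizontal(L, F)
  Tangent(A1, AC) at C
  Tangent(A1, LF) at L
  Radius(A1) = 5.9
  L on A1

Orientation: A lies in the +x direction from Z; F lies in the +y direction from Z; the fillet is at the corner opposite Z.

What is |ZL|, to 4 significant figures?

49.40

Z is at the origin; Z and A share the same y with |ZA| = 46.8 and A on the +x side, so A = (46.80, 0.000). ZF is vertical with |ZF| = 27.7 and F on the +y side, so F = (0.000, 27.70). The virtual corner opposite Z is at (46.80, 27.70). A1 meets AC tangentially, so TC is at right angles to AC and A1 meets LF tangentially, so TL is at right angles to LF, with radius 5.9, so the center T sits 5.9 in from both sides at T = (40.90, 21.80). That places the tangent points at C = (46.80, 21.80) on AC and L = (40.90, 27.70) on LF. Then |ZL| = |L − Z| = 49.40.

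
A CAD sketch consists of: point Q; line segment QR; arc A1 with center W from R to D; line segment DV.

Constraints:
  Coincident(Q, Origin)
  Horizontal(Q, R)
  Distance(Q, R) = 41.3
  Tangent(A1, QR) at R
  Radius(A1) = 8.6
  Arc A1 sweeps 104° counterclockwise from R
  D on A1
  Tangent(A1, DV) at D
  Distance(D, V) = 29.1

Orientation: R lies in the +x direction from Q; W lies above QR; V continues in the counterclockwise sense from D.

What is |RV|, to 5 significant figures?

38.938

Q is at the origin; Q and R share the same y with |QR| = 41.3 and R on the +x side, so R = (41.300, 0.0000). Tangency of A1 to QR means the radius WR is perpendicular to QR, so W = R + (0, 8.6) = (41.300, 8.6000). On A1, R sits at bearing -90° from W; a 104° counterclockwise sweep puts D at bearing 14°, so D = W + 8.6·(cos 14°, sin 14°) = (49.645, 10.681). The tangent condition forces WD to be normal to DV, so DV runs along (−sin 14°, cos 14°); with |DV| = 29.1, V = (42.605, 38.916). Then |RV| = |V − R| = 38.938.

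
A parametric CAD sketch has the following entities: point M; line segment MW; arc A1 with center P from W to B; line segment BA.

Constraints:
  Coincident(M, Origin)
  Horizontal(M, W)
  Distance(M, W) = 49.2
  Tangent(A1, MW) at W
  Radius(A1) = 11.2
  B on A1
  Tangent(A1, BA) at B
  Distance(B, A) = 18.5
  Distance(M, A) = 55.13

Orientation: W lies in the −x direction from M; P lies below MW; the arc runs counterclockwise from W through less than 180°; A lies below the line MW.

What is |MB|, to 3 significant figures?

60.4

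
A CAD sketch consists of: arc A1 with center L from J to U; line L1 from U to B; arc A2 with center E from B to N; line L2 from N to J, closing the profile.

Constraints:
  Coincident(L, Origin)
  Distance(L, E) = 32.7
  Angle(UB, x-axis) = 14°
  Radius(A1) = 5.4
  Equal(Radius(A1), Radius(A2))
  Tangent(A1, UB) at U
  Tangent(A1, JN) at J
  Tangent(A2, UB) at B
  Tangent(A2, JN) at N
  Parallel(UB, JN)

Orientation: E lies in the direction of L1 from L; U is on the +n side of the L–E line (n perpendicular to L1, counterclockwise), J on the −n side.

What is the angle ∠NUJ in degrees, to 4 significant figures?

71.72°

Tangency of A1 to both parallel lines with radius 5.4 puts U and J at L ± 5.4·n: U = (-1.306, 5.240), J = (1.306, -5.240). Equal radii place B and N the same way about E: B = E + 5.4·n = (30.42, 13.15), N = E − 5.4·n = (33.04, 2.671). Then cos ∠NUJ = UN·UJ / (|UN||UJ|), giving 71.72°.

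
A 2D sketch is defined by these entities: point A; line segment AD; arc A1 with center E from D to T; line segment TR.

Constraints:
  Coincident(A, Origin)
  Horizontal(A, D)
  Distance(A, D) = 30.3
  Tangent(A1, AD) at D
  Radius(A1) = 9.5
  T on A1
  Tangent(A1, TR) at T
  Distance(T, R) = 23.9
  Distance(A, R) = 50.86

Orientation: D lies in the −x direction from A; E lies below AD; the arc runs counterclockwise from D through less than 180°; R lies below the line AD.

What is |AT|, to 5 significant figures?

41.081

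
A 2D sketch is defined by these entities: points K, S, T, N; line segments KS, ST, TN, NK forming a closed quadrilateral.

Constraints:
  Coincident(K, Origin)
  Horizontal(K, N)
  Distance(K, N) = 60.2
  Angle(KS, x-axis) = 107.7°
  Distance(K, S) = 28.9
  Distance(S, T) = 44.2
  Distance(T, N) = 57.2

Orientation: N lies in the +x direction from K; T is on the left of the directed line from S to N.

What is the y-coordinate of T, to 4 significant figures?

48.62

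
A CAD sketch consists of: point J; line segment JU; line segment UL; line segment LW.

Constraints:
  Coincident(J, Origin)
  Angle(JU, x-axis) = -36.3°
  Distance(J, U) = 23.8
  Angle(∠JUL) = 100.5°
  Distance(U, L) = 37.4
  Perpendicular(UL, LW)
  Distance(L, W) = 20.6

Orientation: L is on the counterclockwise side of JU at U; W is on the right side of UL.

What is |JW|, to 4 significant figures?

60.65

J is at the origin; JU runs at -36.3° with length 23.8, so U = 23.8·(cos -36.3°, sin -36.3°) = (19.18, -14.09). ∠JUL = 100.5°, so UL runs at -36.3° + (180° − 100.5°) = 43.20° from the x-axis; with |UL| = 37.4, L = U + 37.4·(cos 43.20°, sin 43.20°) = (46.44, 11.51). UL is perpendicular to LW; with |LW| = 20.6 on the right of UL, W = L + 20.6·(0.6845, -0.7290) = (60.55, -3.505). Then |JW| = |W − J| = 60.65.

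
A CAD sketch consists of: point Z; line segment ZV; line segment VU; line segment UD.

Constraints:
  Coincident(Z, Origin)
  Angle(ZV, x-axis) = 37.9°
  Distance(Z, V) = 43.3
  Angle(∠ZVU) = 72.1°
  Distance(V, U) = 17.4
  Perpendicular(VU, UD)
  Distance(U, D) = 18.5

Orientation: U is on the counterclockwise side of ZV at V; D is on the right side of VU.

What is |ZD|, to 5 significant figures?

59.844

Z is at the origin; ZV runs at 37.9° with length 43.3, so V = 43.3·(cos 37.9°, sin 37.9°) = (34.167, 26.599). ∠ZVU = 72.1°, so VU runs at 37.9° + (180° − 72.1°) = 145.80° from the x-axis; with |VU| = 17.4, U = V + 17.4·(cos 145.80°, sin 145.80°) = (19.776, 36.379). VU is perpendicular to UD; with |UD| = 18.5 on the right of VU, D = U + 18.5·(0.56208, 0.82708) = (30.175, 51.680). Then |ZD| = |D − Z| = 59.844.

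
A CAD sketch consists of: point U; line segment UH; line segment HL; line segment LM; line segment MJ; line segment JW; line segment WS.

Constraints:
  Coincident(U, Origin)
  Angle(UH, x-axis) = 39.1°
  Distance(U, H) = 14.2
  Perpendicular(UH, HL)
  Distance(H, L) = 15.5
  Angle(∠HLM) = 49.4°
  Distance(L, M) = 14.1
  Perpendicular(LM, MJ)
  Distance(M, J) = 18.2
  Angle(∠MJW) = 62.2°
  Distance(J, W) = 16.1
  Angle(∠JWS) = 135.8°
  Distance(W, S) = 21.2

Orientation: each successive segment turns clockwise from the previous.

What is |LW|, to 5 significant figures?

10.692

U is at the origin; UH runs at 39.1° with length 14.2, so H = (11.020, 8.9556). UH ⟂ HL, so HL runs at -50.900°; with |HL| = 15.5, L = (20.795, -3.0731). ∠HLM = 49.4° gives LM at 178.50° from the x-axis; with |LM| = 14.1, M = (6.7002, -2.7040). LM is perpendicular to MJ, so MJ runs at 88.500°; with |MJ| = 18.2, J = (7.1766, 15.490). ∠MJW = 62.2° gives JW at -29.300° from the x-axis; with |JW| = 16.1, W = (21.217, 7.6107). Then |LW| = |W − L| = 10.692.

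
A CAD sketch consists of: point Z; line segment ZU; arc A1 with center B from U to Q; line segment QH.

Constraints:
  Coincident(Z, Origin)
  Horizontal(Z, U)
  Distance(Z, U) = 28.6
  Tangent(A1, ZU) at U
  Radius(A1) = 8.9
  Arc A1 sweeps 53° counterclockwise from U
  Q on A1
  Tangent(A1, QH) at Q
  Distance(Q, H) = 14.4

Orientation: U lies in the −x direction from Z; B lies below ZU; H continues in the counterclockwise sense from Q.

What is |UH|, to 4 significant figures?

21.80

On A1, U sits at bearing 90° from B; a 53° counterclockwise sweep puts Q at bearing 143°, so Q = B + 8.9·(cos 143°, sin 143°) = (-35.71, -3.544). Tangency of A1 to QH means the radius BQ is perpendicular to QH, so QH runs along (−sin 143°, cos 143°); with |QH| = 14.4, H = (-44.37, -15.04). Then |UH| = |H − U| = 21.80.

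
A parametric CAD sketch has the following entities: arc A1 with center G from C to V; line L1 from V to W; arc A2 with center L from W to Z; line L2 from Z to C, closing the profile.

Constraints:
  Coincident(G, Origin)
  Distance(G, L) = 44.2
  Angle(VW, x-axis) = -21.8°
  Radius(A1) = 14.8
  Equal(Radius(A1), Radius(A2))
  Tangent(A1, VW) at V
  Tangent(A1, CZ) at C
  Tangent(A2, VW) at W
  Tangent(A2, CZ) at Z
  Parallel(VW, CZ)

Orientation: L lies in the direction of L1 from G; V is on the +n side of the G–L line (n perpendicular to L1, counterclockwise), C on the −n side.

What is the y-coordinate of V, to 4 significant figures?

13.74

The slot axis is L1's direction at -21.8°, so u = (cos -21.8°, sin -21.8°) = (0.9285, -0.3714) and n = (−sin -21.8°, cos -21.8°) = (0.3714, 0.9285). G is at the origin and L lies 44.2 along u from G, so L = 44.2·u = (41.04, -16.41). Tangency of A1 to both parallel lines with radius 14.8 puts V and C at G ± 14.8·n: V = (5.496, 13.74), C = (-5.496, -13.74). So V.y = 13.74.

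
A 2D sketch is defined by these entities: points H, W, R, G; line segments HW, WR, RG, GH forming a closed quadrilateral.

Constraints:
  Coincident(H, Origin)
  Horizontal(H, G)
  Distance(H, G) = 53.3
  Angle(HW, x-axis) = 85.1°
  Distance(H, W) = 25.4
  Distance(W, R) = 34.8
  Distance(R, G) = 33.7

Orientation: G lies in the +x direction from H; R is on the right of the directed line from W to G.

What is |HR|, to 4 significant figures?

20.45

H is at the origin; H and G share the same y with |HG| = 53.3 and G in +x, so G = (53.3, 0). HW runs at 85.1° with |HW| = 25.4, so W = (2.170, 25.31). R is determined by |WR| = 34.8 and |RG| = 33.7 together: it lies at the intersection of circle(W, 34.8) and circle(G, 33.7). With |WG| = 57.05, the foot of the radical line on WG is 29.19 from W and the perpendicular offset is √(34.8² − 29.19²) = 18.95. Taking the right-of-WG solution: R = (19.92, -4.626).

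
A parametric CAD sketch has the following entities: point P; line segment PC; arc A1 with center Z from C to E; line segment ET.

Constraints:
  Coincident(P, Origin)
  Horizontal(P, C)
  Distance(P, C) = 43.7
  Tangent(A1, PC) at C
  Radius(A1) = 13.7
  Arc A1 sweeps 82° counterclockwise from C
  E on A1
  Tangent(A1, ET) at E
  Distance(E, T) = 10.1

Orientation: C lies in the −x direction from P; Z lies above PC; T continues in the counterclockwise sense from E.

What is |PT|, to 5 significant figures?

36.060

On A1, C sits at bearing -90° from Z; an 82° counterclockwise sweep puts E at bearing -8°, so E = Z + 13.7·(cos -8°, sin -8°) = (-30.133, 11.793). Tangency of A1 to ET means the radius ZE is perpendicular to ET, so ET runs along (−sin -8°, cos -8°); with |ET| = 10.1, T = (-28.728, 21.795). Then |PT| = |T − P| = 36.060.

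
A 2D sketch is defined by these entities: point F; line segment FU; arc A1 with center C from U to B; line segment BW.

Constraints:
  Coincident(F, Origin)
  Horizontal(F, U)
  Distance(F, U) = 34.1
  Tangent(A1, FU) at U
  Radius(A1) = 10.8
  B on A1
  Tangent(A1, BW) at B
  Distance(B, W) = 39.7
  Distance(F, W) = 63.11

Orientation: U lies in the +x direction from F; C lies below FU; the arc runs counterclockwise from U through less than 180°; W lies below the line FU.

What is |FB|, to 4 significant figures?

27.67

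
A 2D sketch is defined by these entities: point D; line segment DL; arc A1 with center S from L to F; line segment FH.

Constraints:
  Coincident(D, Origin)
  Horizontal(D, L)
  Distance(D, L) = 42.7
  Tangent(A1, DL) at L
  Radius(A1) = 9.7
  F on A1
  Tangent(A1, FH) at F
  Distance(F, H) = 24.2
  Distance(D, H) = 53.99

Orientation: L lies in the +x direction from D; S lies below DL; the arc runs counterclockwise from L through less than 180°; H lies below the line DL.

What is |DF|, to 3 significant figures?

35.7

D is at the origin; D and L share the same y with |DL| = 42.7 and L on the +x side, so L = (42.7, 0.00). The tangent condition forces SL to be normal to DL, so S = L + (0, -9.7) = (42.7, -9.70). Since SF ⟂ FH (tangency), |SH| = √(9.7² + 24.2²) = 26.1 regardless of where F sits on A1. So H lies on both circle(D, 53.99) and circle(S, 26.1); the below-DL intersection is H = (40.5, -35.7). F is the foot of the tangent from H: F = (33.4, -12.5).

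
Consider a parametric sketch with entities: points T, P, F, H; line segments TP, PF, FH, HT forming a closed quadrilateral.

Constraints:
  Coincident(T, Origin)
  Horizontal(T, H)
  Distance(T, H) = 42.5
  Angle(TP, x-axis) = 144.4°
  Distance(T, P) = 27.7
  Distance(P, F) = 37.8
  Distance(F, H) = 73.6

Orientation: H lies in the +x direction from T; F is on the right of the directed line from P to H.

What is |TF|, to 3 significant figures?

35.1

Checks: |PF| = 37.80 ✓; |FH| = 73.60 ✓.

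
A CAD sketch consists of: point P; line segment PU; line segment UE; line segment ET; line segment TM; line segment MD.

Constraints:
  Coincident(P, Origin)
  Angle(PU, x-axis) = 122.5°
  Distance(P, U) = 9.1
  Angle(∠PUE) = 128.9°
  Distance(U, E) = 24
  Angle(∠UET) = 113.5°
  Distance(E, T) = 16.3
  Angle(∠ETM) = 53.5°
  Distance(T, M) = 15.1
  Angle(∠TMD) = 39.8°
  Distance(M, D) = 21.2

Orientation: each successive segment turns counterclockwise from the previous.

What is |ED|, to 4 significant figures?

10.89

P is at the origin; PU runs at 122.5° with length 9.1, so U = (-4.889, 7.675). ∠PUE = 128.9° gives UE at 173.6° from the x-axis; with |UE| = 24.0, E = (-28.74, 10.35). ∠UET = 113.5° gives ET at -119.9° from the x-axis; with |ET| = 16.3, T = (-36.87, -3.780). ∠ETM = 53.5° gives TM at 6.600° from the x-axis; with |TM| = 15.1, M = (-21.87, -2.045). ∠TMD = 39.8° gives MD at 146.8° from the x-axis; with |MD| = 21.2, D = (-39.60, 9.564). Then |ED| = |D − E| = 10.89.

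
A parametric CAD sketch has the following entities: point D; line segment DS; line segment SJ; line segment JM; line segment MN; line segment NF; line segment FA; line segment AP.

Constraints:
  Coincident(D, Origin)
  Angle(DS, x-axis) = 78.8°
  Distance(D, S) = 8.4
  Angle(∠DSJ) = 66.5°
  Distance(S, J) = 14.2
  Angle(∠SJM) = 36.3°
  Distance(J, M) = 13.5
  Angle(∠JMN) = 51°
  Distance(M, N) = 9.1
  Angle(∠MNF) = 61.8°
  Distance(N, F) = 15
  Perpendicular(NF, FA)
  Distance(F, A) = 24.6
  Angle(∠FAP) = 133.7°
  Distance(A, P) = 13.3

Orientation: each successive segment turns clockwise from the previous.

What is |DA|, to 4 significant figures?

20.02

D is at the origin; DS runs at 78.8° with length 8.4, so S = (1.632, 8.240). ∠DSJ = 66.5° gives SJ at -34.70° from the x-axis; with |SJ| = 14.2, J = (13.31, 0.1563). ∠SJM = 36.3° gives JM at -178.4° from the x-axis; with |JM| = 13.5, M = (-0.1887, -0.2207). ∠JMN = 51.0° gives MN at 52.60° from the x-axis; with |MN| = 9.1, N = (5.338, 7.008). ∠MNF = 61.8° gives NF at -65.60° from the x-axis; with |NF| = 15.0, F = (11.53, -6.652). The perpendicularity gives FA at right angles to NF, so FA runs at -155.6°; with |FA| = 24.6, A = (-10.87, -16.81). Then |DA| = |A − D| = 20.02.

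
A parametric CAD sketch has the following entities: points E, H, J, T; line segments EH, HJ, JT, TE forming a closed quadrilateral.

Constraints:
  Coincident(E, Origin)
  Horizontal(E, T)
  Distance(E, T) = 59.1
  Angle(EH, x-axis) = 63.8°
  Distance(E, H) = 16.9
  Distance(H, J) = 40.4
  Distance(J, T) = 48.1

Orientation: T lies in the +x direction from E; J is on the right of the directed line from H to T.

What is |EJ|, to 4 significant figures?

29.64

Checks: |HJ| = 40.40 ✓; |JT| = 48.10 ✓.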